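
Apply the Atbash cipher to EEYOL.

VVBLO

E(4) → V(21)
E(4) → V(21)
Y(24) → B(1)
O(14) → L(11)
L(11) → O(14)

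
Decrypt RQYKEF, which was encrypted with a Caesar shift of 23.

UTBNHI

R(17): 17−23=-6≡20 → U
Q(16): 16−23=-7≡19 → T
Y(24): 24−23=1 → B
K(10): 10−23=-13≡13 → N
E(4): 4−23=-19≡7 → H
F(5): 5−23=-18≡8 → I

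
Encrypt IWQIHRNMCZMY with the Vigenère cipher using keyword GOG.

Repeat the key across the message: GOGGOGGOGGOG
I(8)+G(6): 14 → O
W(22)+O(14): 36≡10 → K
Q(16)+G(6): 22 → W
I(8)+G(6): 14 → O
H(7)+O(14): 21 → V
R(17)+G(6): 23 → X
N(13)+G(6): 19 → T
M(12)+O(14): 26≡0 → A
C(2)+G(6): 8 → I
Z(25)+G(6): 31≡5 → F
M(12)+O(14): 26≡0 → A
Y(24)+G(6): 30≡4 → E

OKWOVXTAIFAE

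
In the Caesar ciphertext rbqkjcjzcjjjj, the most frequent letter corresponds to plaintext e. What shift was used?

5

The most frequent ciphertext letter is j (appears 6 times).
j is position 9; e is position 4.
Shift = 5.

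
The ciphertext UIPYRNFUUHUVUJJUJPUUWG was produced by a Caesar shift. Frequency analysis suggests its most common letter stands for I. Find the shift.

The most frequent ciphertext letter is U (appears 8 times).
U is position 20; I is position 8.
Shift = 12.

12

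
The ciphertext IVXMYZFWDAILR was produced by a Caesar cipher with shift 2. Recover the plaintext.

GTVKWXDUBYGJP

I(8): 8−2=6 → G
V(21): 21−2=19 → T
X(23): 23−2=21 → V
M(12): 12−2=10 → K
Y(24): 24−2=22 → W
Z(25): 25−2=23 → X
F(5): 5−2=3 → D
W(22): 22−2=20 → U
D(3): 3−2=1 → B
A(0): 0−2=-2≡24 → Y
I(8): 8−2=6 → G
L(11): 11−2=9 → J
R(17): 17−2=15 → P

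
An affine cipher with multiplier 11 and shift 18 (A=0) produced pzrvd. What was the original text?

vdhfb

The inverse of 11 mod 26 is 19, since 11·19=209≡1. Apply D(y)=19·(y−18) mod 26:
p(15): 19·(15−18)=-57≡21 → v
z(25): 19·(25−18)=133≡3 → d
r(17): 19·(17−18)=-19≡7 → h
v(21): 19·(21−18)=57≡5 → f
d(3): 19·(3−18)=-285≡1 → b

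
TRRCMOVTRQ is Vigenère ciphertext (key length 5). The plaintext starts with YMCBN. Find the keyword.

Subtract each crib letter from the matching ciphertext letter (mod 26):
T(19)−Y(24)=-5≡21 → V
R(17)−M(12)=5 → F
R(17)−C(2)=15 → P
C(2)−B(1)=1 → B
M(12)−N(13)=-1≡25 → Z

VFPBZ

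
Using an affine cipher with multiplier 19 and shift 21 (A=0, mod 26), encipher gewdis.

ftxarz

g(6): 19·6+21=135≡5 → f
e(4): 19·4+21=97≡19 → t
w(22): 19·22+21=439≡23 → x
d(3): 19·3+21=78≡0 → a
i(8): 19·8+21=173≡17 → r
s(18): 19·18+21=363≡25 → z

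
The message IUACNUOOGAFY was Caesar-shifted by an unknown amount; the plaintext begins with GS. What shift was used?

2

From the crib: I(8)−G(6)=2, so the shift is 2.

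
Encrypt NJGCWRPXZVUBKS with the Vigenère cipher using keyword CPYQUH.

Repeat the key across the message: CPYQUHCPYQUHCP
N(13)+C(2): 15 → P
J(9)+P(15): 24 → Y
G(6)+Y(24): 30≡4 → E
C(2)+Q(16): 18 → S
W(22)+U(20): 42≡16 → Q
R(17)+H(7): 24 → Y
P(15)+C(2): 17 → R
X(23)+P(15): 38≡12 → M
Z(25)+Y(24): 49≡23 → X
V(21)+Q(16): 37≡11 → L
U(20)+U(20): 40≡14 → O
B(1)+H(7): 8 → I
K(10)+C(2): 12 → M
S(18)+P(15): 33≡7 → H

PYESQYRMXLOIMH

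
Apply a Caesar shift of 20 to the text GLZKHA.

G(6): 6+20=26≡0 → A
L(11): 11+20=31≡5 → F
Z(25): 25+20=45≡19 → T
K(10): 10+20=30≡4 → E
H(7): 7+20=27≡1 → B
A(0): 0+20=20 → U

AFTEBU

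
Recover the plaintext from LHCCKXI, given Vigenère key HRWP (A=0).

Repeat the key across the ciphertext: HRWPHRW
L(11)−H(7): 4 → E
H(7)−R(17): -10≡16 → Q
C(2)−W(22): -20≡6 → G
C(2)−P(15): -13≡13 → N
K(10)−H(7): 3 → D
X(23)−R(17): 6 → G
I(8)−W(22): -14≡12 → M

EQGNDGM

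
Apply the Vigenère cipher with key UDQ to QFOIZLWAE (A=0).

KIECCBQDU

Repeat the key across the message: UDQUDQUDQ
Q(16)+U(20): 36≡10 → K
F(5)+D(3): 8 → I
O(14)+Q(16): 30≡4 → E
I(8)+U(20): 28≡2 → C
Z(25)+D(3): 28≡2 → C
L(11)+Q(16): 27≡1 → B
W(22)+U(20): 42≡16 → Q
A(0)+D(3): 3 → D
E(4)+Q(16): 20 → U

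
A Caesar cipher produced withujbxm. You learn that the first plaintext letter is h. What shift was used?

15

From the crib: w(22)−h(7)=15, so the shift is 15.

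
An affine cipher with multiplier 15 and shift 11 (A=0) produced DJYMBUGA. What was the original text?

WMNHILRB

The inverse of 15 mod 26 is 7, since 15·7=105≡1. Apply D(y)=7·(y−11) mod 26:
D(3): 7·(3−11)=-56≡22 → W
J(9): 7·(9−11)=-14≡12 → M
Y(24): 7·(24−11)=91≡13 → N
M(12): 7·(12−11)=7 → H
B(1): 7·(1−11)=-70≡8 → I
U(20): 7·(20−11)=63≡11 → L
G(6): 7·(6−11)=-35≡17 → R
A(0): 7·(0−11)=-77≡1 → B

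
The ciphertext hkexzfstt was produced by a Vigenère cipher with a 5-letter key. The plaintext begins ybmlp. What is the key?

jjsmk

Subtract each crib letter from the matching ciphertext letter (mod 26):
h(7)−y(24)=-17≡9 → j
k(10)−b(1)=9 → j
e(4)−m(12)=-8≡18 → s
x(23)−l(11)=12 → m
z(25)−p(15)=10 → k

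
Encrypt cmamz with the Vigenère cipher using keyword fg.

hsfse

Repeat the key across the message: fgfgf
c(2)+f(5): 7 → h
m(12)+g(6): 18 → s
a(0)+f(5): 5 → f
m(12)+g(6): 18 → s
z(25)+f(5): 30≡4 → e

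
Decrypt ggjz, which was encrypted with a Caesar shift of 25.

hhka

g(6): 6−25=-19≡7 → h
g(6): 6−25=-19≡7 → h
j(9): 9−25=-16≡10 → k
z(25): 25−25=0 → a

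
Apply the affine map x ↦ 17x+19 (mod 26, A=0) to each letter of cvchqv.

c(2): 17·2+19=53≡1 → b
v(21): 17·21+19=376≡12 → m
c(2): 17·2+19=53≡1 → b
h(7): 17·7+19=138≡8 → i
q(16): 17·16+19=291≡5 → f
v(21): 17·21+19=376≡12 → m

bmbifm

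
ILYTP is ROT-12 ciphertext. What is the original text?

WZMHD

I(8): 8−12=-4≡22 → W
L(11): 11−12=-1≡25 → Z
Y(24): 24−12=12 → M
T(19): 19−12=7 → H
P(15): 15−12=3 → D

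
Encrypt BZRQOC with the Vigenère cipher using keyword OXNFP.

Repeat the key across the message: OXNFPO
B(1)+O(14): 15 → P
Z(25)+X(23): 48≡22 → W
R(17)+N(13): 30≡4 → E
Q(16)+F(5): 21 → V
O(14)+P(15): 29≡3 → D
C(2)+O(14): 16 → Q

PWEVDQ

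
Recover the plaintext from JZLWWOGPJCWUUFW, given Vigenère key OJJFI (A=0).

Repeat the key across the ciphertext: OJJFIOJJFIOJJFI
J(9)−O(14): -5≡21 → V
Z(25)−J(9): 16 → Q
L(11)−J(9): 2 → C
W(22)−F(5): 17 → R
W(22)−I(8): 14 → O
O(14)−O(14): 0 → A
G(6)−J(9): -3≡23 → X
P(15)−J(9): 6 → G
J(9)−F(5): 4 → E
C(2)−I(8): -6≡20 → U
W(22)−O(14): 8 → I
U(20)−J(9): 11 → L
U(20)−J(9): 11 → L
F(5)−F(5): 0 → A
W(22)−I(8): 14 → O

VQCROAXGEUILLAO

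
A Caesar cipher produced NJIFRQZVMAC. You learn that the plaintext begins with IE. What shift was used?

From the crib: N(13)−I(8)=5, so the shift is 5.

5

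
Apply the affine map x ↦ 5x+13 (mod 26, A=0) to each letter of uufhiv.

jjmwbo

u(20): 5·20+13=113≡9 → j
u(20): 5·20+13=113≡9 → j
f(5): 5·5+13=38≡12 → m
h(7): 5·7+13=48≡22 → w
i(8): 5·8+13=53≡1 → b
v(21): 5·21+13=118≡14 → o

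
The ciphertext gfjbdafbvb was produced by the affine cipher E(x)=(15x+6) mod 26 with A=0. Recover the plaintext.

The inverse of 15 mod 26 is 7, since 15·7=105≡1. Apply D(y)=7·(y−6) mod 26:
g(6): 7·(6−6)=0 → a
f(5): 7·(5−6)=-7≡19 → t
j(9): 7·(9−6)=21 → v
b(1): 7·(1−6)=-35≡17 → r
d(3): 7·(3−6)=-21≡5 → f
a(0): 7·(0−6)=-42≡10 → k
f(5): 7·(5−6)=-7≡19 → t
b(1): 7·(1−6)=-35≡17 → r
v(21): 7·(21−6)=105≡1 → b
b(1): 7·(1−6)=-35≡17 → r

atvrfktrbr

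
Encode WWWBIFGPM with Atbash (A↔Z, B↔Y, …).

DDDYRUTKN

W(22) → D(3)
W(22) → D(3)
W(22) → D(3)
B(1) → Y(24)
I(8) → R(17)
F(5) → U(20)
G(6) → T(19)
P(15) → K(10)
M(12) → N(13)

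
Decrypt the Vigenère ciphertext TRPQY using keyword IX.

LUHTQ

Repeat the key across the ciphertext: IXIXI
T(19)−I(8): 11 → L
R(17)−X(23): -6≡20 → U
P(15)−I(8): 7 → H
Q(16)−X(23): -7≡19 → T
Y(24)−I(8): 16 → Q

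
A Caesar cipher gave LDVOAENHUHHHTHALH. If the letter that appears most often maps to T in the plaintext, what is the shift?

14

The most frequent ciphertext letter is H (appears 6 times).
H is position 7; T is position 19.
Shift = -12≡14.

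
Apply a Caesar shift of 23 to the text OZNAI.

LWKXF

O(14): 14+23=37≡11 → L
Z(25): 25+23=48≡22 → W
N(13): 13+23=36≡10 → K
A(0): 0+23=23 → X
I(8): 8+23=31≡5 → F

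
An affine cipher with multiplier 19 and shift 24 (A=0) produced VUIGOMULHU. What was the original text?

TIGKUYINVI

The inverse of 19 mod 26 is 11, since 19·11=209≡1. Apply D(y)=11·(y−24) mod 26:
V(21): 11·(21−24)=-33≡19 → T
U(20): 11·(20−24)=-44≡8 → I
I(8): 11·(8−24)=-176≡6 → G
G(6): 11·(6−24)=-198≡10 → K
O(14): 11·(14−24)=-110≡20 → U
M(12): 11·(12−24)=-132≡24 → Y
U(20): 11·(20−24)=-44≡8 → I
L(11): 11·(11−24)=-143≡13 → N
H(7): 11·(7−24)=-187≡21 → V
U(20): 11·(20−24)=-44≡8 → I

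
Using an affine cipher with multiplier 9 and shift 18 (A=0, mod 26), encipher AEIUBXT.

A(0): 9·0+18=18 → S
E(4): 9·4+18=54≡2 → C
I(8): 9·8+18=90≡12 → M
U(20): 9·20+18=198≡16 → Q
B(1): 9·1+18=27≡1 → B
X(23): 9·23+18=225≡17 → R
T(19): 9·19+18=189≡7 → H

SCMQBRH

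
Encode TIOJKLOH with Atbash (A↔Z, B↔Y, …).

GRLQPOLS

T(19) → G(6)
I(8) → R(17)
O(14) → L(11)
J(9) → Q(16)
K(10) → P(15)
L(11) → O(14)
O(14) → L(11)
H(7) → S(18)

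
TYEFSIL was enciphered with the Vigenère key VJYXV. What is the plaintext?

Repeat the key across the ciphertext: VJYXVVJ
T(19)−V(21): -2≡24 → Y
Y(24)−J(9): 15 → P
E(4)−Y(24): -20≡6 → G
F(5)−X(23): -18≡8 → I
S(18)−V(21): -3≡23 → X
I(8)−V(21): -13≡13 → N
L(11)−J(9): 2 → C

YPGIXNC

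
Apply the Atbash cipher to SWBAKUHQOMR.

HDYZPFSJLNI

S(18) → H(7)
W(22) → D(3)
B(1) → Y(24)
A(0) → Z(25)
K(10) → P(15)
U(20) → F(5)
H(7) → S(18)
Q(16) → J(9)
O(14) → L(11)
M(12) → N(13)
R(17) → I(8)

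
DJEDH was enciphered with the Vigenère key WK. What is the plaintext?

HZITL

Repeat the key across the ciphertext: WKWKW
D(3)−W(22): -19≡7 → H
J(9)−K(10): -1≡25 → Z
E(4)−W(22): -18≡8 → I
D(3)−K(10): -7≡19 → T
H(7)−W(22): -15≡11 → L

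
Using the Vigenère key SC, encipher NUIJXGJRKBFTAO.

FWALPIBTCDXVSQ

Repeat the key across the message: SCSCSCSCSCSCSC
N(13)+S(18): 31≡5 → F
U(20)+C(2): 22 → W
I(8)+S(18): 26≡0 → A
J(9)+C(2): 11 → L
X(23)+S(18): 41≡15 → P
G(6)+C(2): 8 → I
J(9)+S(18): 27≡1 → B
R(17)+C(2): 19 → T
K(10)+S(18): 28≡2 → C
B(1)+C(2): 3 → D
F(5)+S(18): 23 → X
T(19)+C(2): 21 → V
A(0)+S(18): 18 → S
O(14)+C(2): 16 → Q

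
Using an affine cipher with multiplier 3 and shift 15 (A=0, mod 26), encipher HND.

H(7): 3·7+15=36≡10 → K
N(13): 3·13+15=54≡2 → C
D(3): 3·3+15=24 → Y

KCY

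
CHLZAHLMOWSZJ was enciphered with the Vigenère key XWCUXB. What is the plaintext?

Repeat the key across the ciphertext: XWCUXBXWCUXBX
C(2)−X(23): -21≡5 → F
H(7)−W(22): -15≡11 → L
L(11)−C(2): 9 → J
Z(25)−U(20): 5 → F
A(0)−X(23): -23≡3 → D
H(7)−B(1): 6 → G
L(11)−X(23): -12≡14 → O
M(12)−W(22): -10≡16 → Q
O(14)−C(2): 12 → M
W(22)−U(20): 2 → C
S(18)−X(23): -5≡21 → V
Z(25)−B(1): 24 → Y
J(9)−X(23): -14≡12 → M

FLJFDGOQMCVYM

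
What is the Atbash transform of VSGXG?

V(21) → E(4)
S(18) → H(7)
G(6) → T(19)
X(23) → C(2)
G(6) → T(19)

EHTCT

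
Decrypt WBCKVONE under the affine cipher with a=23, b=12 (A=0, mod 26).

OVMSXIRU

The inverse of 23 mod 26 is 17, since 23·17=391≡1. Apply D(y)=17·(y−12) mod 26:
W(22): 17·(22−12)=170≡14 → O
B(1): 17·(1−12)=-187≡21 → V
C(2): 17·(2−12)=-170≡12 → M
K(10): 17·(10−12)=-34≡18 → S
V(21): 17·(21−12)=153≡23 → X
O(14): 17·(14−12)=34≡8 → I
N(13): 17·(13−12)=17 → R
E(4): 17·(4−12)=-136≡20 → U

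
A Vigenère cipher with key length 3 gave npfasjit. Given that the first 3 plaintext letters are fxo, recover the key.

isr

Subtract each crib letter from the matching ciphertext letter (mod 26):
n(13)−f(5)=8 → i
p(15)−x(23)=-8≡18 → s
f(5)−o(14)=-9≡17 → r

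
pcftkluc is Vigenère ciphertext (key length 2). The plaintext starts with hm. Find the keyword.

Subtract each crib letter from the matching ciphertext letter (mod 26):
p(15)−h(7)=8 → i
c(2)−m(12)=-10≡16 → q

iq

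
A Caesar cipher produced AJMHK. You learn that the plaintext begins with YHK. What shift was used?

From the crib: A(0)−Y(24)=-24≡2, so the shift is 2.

2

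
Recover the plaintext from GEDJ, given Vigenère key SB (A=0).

ODLI

Repeat the key across the ciphertext: SBSB
G(6)−S(18): -12≡14 → O
E(4)−B(1): 3 → D
D(3)−S(18): -15≡11 → L
J(9)−B(1): 8 → I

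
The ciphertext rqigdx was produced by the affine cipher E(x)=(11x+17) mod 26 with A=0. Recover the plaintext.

ahlzuk

The inverse of 11 mod 26 is 19, since 11·19=209≡1. Apply D(y)=19·(y−17) mod 26:
r(17): 19·(17−17)=0 → a
q(16): 19·(16−17)=-19≡7 → h
i(8): 19·(8−17)=-171≡11 → l
g(6): 19·(6−17)=-209≡25 → z
d(3): 19·(3−17)=-266≡20 → u
x(23): 19·(23−17)=114≡10 → k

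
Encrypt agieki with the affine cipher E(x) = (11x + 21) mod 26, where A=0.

vjfnbf

a(0): 11·0+21=21 → v
g(6): 11·6+21=87≡9 → j
i(8): 11·8+21=109≡5 → f
e(4): 11·4+21=65≡13 → n
k(10): 11·10+21=131≡1 → b
i(8): 11·8+21=109≡5 → f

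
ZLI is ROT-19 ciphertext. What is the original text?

Z(25): 25−19=6 → G
L(11): 11−19=-8≡18 → S
I(8): 8−19=-11≡15 → P

GSP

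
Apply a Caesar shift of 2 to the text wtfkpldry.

yvhmrnfta

w(22): 22+2=24 → y
t(19): 19+2=21 → v
f(5): 5+2=7 → h
k(10): 10+2=12 → m
p(15): 15+2=17 → r
l(11): 11+2=13 → n
d(3): 3+2=5 → f
r(17): 17+2=19 → t
y(24): 24+2=26≡0 → a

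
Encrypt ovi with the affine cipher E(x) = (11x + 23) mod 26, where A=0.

vuh

o(14): 11·14+23=177≡21 → v
v(21): 11·21+23=254≡20 → u
i(8): 11·8+23=111≡7 → h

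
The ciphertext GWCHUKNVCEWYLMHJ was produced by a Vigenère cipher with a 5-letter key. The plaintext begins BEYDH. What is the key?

Subtract each crib letter from the matching ciphertext letter (mod 26):
G(6)−B(1)=5 → F
W(22)−E(4)=18 → S
C(2)−Y(24)=-22≡4 → E
H(7)−D(3)=4 → E
U(20)−H(7)=13 → N

FSEEN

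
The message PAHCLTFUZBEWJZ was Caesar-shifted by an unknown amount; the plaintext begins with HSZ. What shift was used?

From the crib: P(15)−H(7)=8, so the shift is 8.

8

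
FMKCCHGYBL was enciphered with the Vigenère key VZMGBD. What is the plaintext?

Repeat the key across the ciphertext: VZMGBDVZMG
F(5)−V(21): -16≡10 → K
M(12)−Z(25): -13≡13 → N
K(10)−M(12): -2≡24 → Y
C(2)−G(6): -4≡22 → W
C(2)−B(1): 1 → B
H(7)−D(3): 4 → E
G(6)−V(21): -15≡11 → L
Y(24)−Z(25): -1≡25 → Z
B(1)−M(12): -11≡15 → P
L(11)−G(6): 5 → F

KNYWBELZPF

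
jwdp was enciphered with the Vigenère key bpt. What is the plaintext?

ihko

Repeat the key across the ciphertext: bptb
j(9)−b(1): 8 → i
w(22)−p(15): 7 → h
d(3)−t(19): -16≡10 → k
p(15)−b(1): 14 → o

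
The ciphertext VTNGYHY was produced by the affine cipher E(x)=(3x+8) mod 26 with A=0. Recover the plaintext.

The inverse of 3 mod 26 is 9, since 3·9=27≡1. Apply D(y)=9·(y−8) mod 26:
V(21): 9·(21−8)=117≡13 → N
T(19): 9·(19−8)=99≡21 → V
N(13): 9·(13−8)=45≡19 → T
G(6): 9·(6−8)=-18≡8 → I
Y(24): 9·(24−8)=144≡14 → O
H(7): 9·(7−8)=-9≡17 → R
Y(24): 9·(24−8)=144≡14 → O

NVTIORO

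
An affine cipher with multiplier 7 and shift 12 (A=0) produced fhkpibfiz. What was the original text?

The inverse of 7 mod 26 is 15, since 7·15=105≡1. Apply D(y)=15·(y−12) mod 26:
f(5): 15·(5−12)=-105≡25 → z
h(7): 15·(7−12)=-75≡3 → d
k(10): 15·(10−12)=-30≡22 → w
p(15): 15·(15−12)=45≡19 → t
i(8): 15·(8−12)=-60≡18 → s
b(1): 15·(1−12)=-165≡17 → r
f(5): 15·(5−12)=-105≡25 → z
i(8): 15·(8−12)=-60≡18 → s
z(25): 15·(25−12)=195≡13 → n

zdwtsrzsn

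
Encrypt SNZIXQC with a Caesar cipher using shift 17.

S(18): 18+17=35≡9 → J
N(13): 13+17=30≡4 → E
Z(25): 25+17=42≡16 → Q
I(8): 8+17=25 → Z
X(23): 23+17=40≡14 → O
Q(16): 16+17=33≡7 → H
C(2): 2+17=19 → T

JEQZOHT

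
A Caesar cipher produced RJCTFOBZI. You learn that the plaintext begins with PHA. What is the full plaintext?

From the crib: R(17)−P(15)=2, so the shift is 2.
Subtract 2 from each ciphertext letter:
R(17): 17−2=15 → P
J(9): 9−2=7 → H
C(2): 2−2=0 → A
T(19): 19−2=17 → R
F(5): 5−2=3 → D
O(14): 14−2=12 → M
B(1): 1−2=-1≡25 → Z
Z(25): 25−2=23 → X
I(8): 8−2=6 → G

PHARDMZXG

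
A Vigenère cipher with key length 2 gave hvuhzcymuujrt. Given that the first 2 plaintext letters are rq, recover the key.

Subtract each crib letter from the matching ciphertext letter (mod 26):
h(7)−r(17)=-10≡16 → q
v(21)−q(16)=5 → f

qf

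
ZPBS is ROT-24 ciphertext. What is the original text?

BRDU

Z(25): 25−24=1 → B
P(15): 15−24=-9≡17 → R
B(1): 1−24=-23≡3 → D
S(18): 18−24=-6≡20 → U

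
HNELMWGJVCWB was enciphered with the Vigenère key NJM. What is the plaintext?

UESYDKTAJPNP

Repeat the key across the ciphertext: NJMNJMNJMNJM
H(7)−N(13): -6≡20 → U
N(13)−J(9): 4 → E
E(4)−M(12): -8≡18 → S
L(11)−N(13): -2≡24 → Y
M(12)−J(9): 3 → D
W(22)−M(12): 10 → K
G(6)−N(13): -7≡19 → T
J(9)−J(9): 0 → A
V(21)−M(12): 9 → J
C(2)−N(13): -11≡15 → P
W(22)−J(9): 13 → N
B(1)−M(12): -11≡15 → P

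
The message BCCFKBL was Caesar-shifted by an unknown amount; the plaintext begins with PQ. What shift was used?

12

From the crib: B(1)−P(15)=-14≡12, so the shift is 12.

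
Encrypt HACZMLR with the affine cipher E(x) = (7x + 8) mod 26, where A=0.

H(7): 7·7+8=57≡5 → F
A(0): 7·0+8=8 → I
C(2): 7·2+8=22 → W
Z(25): 7·25+8=183≡1 → B
M(12): 7·12+8=92≡14 → O
L(11): 7·11+8=85≡7 → H
R(17): 7·17+8=127≡23 → X

FIWBOHX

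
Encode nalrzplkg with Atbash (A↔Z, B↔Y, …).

n(13) → m(12)
a(0) → z(25)
l(11) → o(14)
r(17) → i(8)
z(25) → a(0)
p(15) → k(10)
l(11) → o(14)
k(10) → p(15)
g(6) → t(19)

mzoiakopt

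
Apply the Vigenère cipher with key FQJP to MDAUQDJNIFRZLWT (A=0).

Repeat the key across the message: FQJPFQJPFQJPFQJ
M(12)+F(5): 17 → R
D(3)+Q(16): 19 → T
A(0)+J(9): 9 → J
U(20)+P(15): 35≡9 → J
Q(16)+F(5): 21 → V
D(3)+Q(16): 19 → T
J(9)+J(9): 18 → S
N(13)+P(15): 28≡2 → C
I(8)+F(5): 13 → N
F(5)+Q(16): 21 → V
R(17)+J(9): 26≡0 → A
Z(25)+P(15): 40≡14 → O
L(11)+F(5): 16 → Q
W(22)+Q(16): 38≡12 → M
T(19)+J(9): 28≡2 → C

RTJJVTSCNVAOQMC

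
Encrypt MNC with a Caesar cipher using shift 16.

M(12): 12+16=28≡2 → C
N(13): 13+16=29≡3 → D
C(2): 2+16=18 → S

CDS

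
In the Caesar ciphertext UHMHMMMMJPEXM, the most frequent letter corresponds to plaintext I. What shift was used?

4

The most frequent ciphertext letter is M (appears 6 times).
M is position 12; I is position 8.
Shift = 4.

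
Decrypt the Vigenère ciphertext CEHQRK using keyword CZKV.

AFXVPL

Repeat the key across the ciphertext: CZKVCZ
C(2)−C(2): 0 → A
E(4)−Z(25): -21≡5 → F
H(7)−K(10): -3≡23 → X
Q(16)−V(21): -5≡21 → V
R(17)−C(2): 15 → P
K(10)−Z(25): -15≡11 → L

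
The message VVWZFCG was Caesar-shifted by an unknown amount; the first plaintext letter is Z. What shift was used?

From the crib: V(21)−Z(25)=-4≡22, so the shift is 22.

22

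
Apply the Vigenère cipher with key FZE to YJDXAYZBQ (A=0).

DIHCZCEAU

Repeat the key across the message: FZEFZEFZE
Y(24)+F(5): 29≡3 → D
J(9)+Z(25): 34≡8 → I
D(3)+E(4): 7 → H
X(23)+F(5): 28≡2 → C
A(0)+Z(25): 25 → Z
Y(24)+E(4): 28≡2 → C
Z(25)+F(5): 30≡4 → E
B(1)+Z(25): 26≡0 → A
Q(16)+E(4): 20 → U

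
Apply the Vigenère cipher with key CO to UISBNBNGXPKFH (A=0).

Repeat the key across the message: COCOCOCOCOCOC
U(20)+C(2): 22 → W
I(8)+O(14): 22 → W
S(18)+C(2): 20 → U
B(1)+O(14): 15 → P
N(13)+C(2): 15 → P
B(1)+O(14): 15 → P
N(13)+C(2): 15 → P
G(6)+O(14): 20 → U
X(23)+C(2): 25 → Z
P(15)+O(14): 29≡3 → D
K(10)+C(2): 12 → M
F(5)+O(14): 19 → T
H(7)+C(2): 9 → J

WWUPPPPUZDMTJ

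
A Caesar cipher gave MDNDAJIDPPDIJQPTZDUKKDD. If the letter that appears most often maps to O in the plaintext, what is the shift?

The most frequent ciphertext letter is D (appears 7 times).
D is position 3; O is position 14.
Shift = -11≡15.

15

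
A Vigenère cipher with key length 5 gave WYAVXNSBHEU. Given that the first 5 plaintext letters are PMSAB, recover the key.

HMIVW

Subtract each crib letter from the matching ciphertext letter (mod 26):
W(22)−P(15)=7 → H
Y(24)−M(12)=12 → M
A(0)−S(18)=-18≡8 → I
V(21)−A(0)=21 → V
X(23)−B(1)=22 → W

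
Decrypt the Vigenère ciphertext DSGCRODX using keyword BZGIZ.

Repeat the key across the ciphertext: BZGIZBZG
D(3)−B(1): 2 → C
S(18)−Z(25): -7≡19 → T
G(6)−G(6): 0 → A
C(2)−I(8): -6≡20 → U
R(17)−Z(25): -8≡18 → S
O(14)−B(1): 13 → N
D(3)−Z(25): -22≡4 → E
X(23)−G(6): 17 → R

CTAUSNER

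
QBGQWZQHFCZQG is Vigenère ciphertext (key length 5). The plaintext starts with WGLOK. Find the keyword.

Subtract each crib letter from the matching ciphertext letter (mod 26):
Q(16)−W(22)=-6≡20 → U
B(1)−G(6)=-5≡21 → V
G(6)−L(11)=-5≡21 → V
Q(16)−O(14)=2 → C
W(22)−K(10)=12 → M

UVVCM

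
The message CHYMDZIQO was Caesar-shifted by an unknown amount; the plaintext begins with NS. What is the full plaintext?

From the crib: C(2)−N(13)=-11≡15, so the shift is 15.
Subtract 15 from each ciphertext letter:
C(2): 2−15=-13≡13 → N
H(7): 7−15=-8≡18 → S
Y(24): 24−15=9 → J
M(12): 12−15=-3≡23 → X
D(3): 3−15=-12≡14 → O
Z(25): 25−15=10 → K
I(8): 8−15=-7≡19 → T
Q(16): 16−15=1 → B
O(14): 14−15=-1≡25 → Z

NSJXOKTBZ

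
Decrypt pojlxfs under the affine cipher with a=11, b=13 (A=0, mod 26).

The inverse of 11 mod 26 is 19, since 11·19=209≡1. Apply D(y)=19·(y−13) mod 26:
p(15): 19·(15−13)=38≡12 → m
o(14): 19·(14−13)=19 → t
j(9): 19·(9−13)=-76≡2 → c
l(11): 19·(11−13)=-38≡14 → o
x(23): 19·(23−13)=190≡8 → i
f(5): 19·(5−13)=-152≡4 → e
s(18): 19·(18−13)=95≡17 → r

mtcoier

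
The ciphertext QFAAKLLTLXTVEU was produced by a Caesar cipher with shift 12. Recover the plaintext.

Q(16): 16−12=4 → E
F(5): 5−12=-7≡19 → T
A(0): 0−12=-12≡14 → O
A(0): 0−12=-12≡14 → O
K(10): 10−12=-2≡24 → Y
L(11): 11−12=-1≡25 → Z
L(11): 11−12=-1≡25 → Z
T(19): 19−12=7 → H
L(11): 11−12=-1≡25 → Z
X(23): 23−12=11 → L
T(19): 19−12=7 → H
V(21): 21−12=9 → J
E(4): 4−12=-8≡18 → S
U(20): 20−12=8 → I

ETOOYZZHZLHJSI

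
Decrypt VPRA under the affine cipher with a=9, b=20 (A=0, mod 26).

DLRS

The inverse of 9 mod 26 is 3, since 9·3=27≡1. Apply D(y)=3·(y−20) mod 26:
V(21): 3·(21−20)=3 → D
P(15): 3·(15−20)=-15≡11 → L
R(17): 3·(17−20)=-9≡17 → R
A(0): 3·(0−20)=-60≡18 → S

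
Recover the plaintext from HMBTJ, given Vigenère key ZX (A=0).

Repeat the key across the ciphertext: ZXZXZ
H(7)−Z(25): -18≡8 → I
M(12)−X(23): -11≡15 → P
B(1)−Z(25): -24≡2 → C
T(19)−X(23): -4≡22 → W
J(9)−Z(25): -16≡10 → K

IPCWK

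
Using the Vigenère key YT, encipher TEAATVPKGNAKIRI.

Repeat the key across the message: YTYTYTYTYTYTYTY
T(19)+Y(24): 43≡17 → R
E(4)+T(19): 23 → X
A(0)+Y(24): 24 → Y
A(0)+T(19): 19 → T
T(19)+Y(24): 43≡17 → R
V(21)+T(19): 40≡14 → O
P(15)+Y(24): 39≡13 → N
K(10)+T(19): 29≡3 → D
G(6)+Y(24): 30≡4 → E
N(13)+T(19): 32≡6 → G
A(0)+Y(24): 24 → Y
K(10)+T(19): 29≡3 → D
I(8)+Y(24): 32≡6 → G
R(17)+T(19): 36≡10 → K
I(8)+Y(24): 32≡6 → G

RXYTRONDEGYDGKG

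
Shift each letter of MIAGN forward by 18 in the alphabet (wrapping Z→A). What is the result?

EASYF

M(12): 12+18=30≡4 → E
I(8): 8+18=26≡0 → A
A(0): 0+18=18 → S
G(6): 6+18=24 → Y
N(13): 13+18=31≡5 → F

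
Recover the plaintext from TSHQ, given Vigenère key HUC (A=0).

MYFJ

Repeat the key across the ciphertext: HUCH
T(19)−H(7): 12 → M
S(18)−U(20): -2≡24 → Y
H(7)−C(2): 5 → F
Q(16)−H(7): 9 → J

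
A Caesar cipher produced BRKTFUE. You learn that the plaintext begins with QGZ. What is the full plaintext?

From the crib: B(1)−Q(16)=-15≡11, so the shift is 11.
Subtract 11 from each ciphertext letter:
B(1): 1−11=-10≡16 → Q
R(17): 17−11=6 → G
K(10): 10−11=-1≡25 → Z
T(19): 19−11=8 → I
F(5): 5−11=-6≡20 → U
U(20): 20−11=9 → J
E(4): 4−11=-7≡19 → T

QGZIUJT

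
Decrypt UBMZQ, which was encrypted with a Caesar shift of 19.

U(20): 20−19=1 → B
B(1): 1−19=-18≡8 → I
M(12): 12−19=-7≡19 → T
Z(25): 25−19=6 → G
Q(16): 16−19=-3≡23 → X

BITGX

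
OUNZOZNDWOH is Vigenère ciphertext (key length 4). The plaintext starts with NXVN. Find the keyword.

BXSM

Subtract each crib letter from the matching ciphertext letter (mod 26):
O(14)−N(13)=1 → B
U(20)−X(23)=-3≡23 → X
N(13)−V(21)=-8≡18 → S
Z(25)−N(13)=12 → M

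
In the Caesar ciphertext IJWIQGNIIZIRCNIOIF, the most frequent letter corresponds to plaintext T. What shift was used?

The most frequent ciphertext letter is I (appears 7 times).
I is position 8; T is position 19.
Shift = -11≡15.

15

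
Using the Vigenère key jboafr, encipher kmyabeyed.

tnmagvhfr

Repeat the key across the message: jboafrjbo
k(10)+j(9): 19 → t
m(12)+b(1): 13 → n
y(24)+o(14): 38≡12 → m
a(0)+a(0): 0 → a
b(1)+f(5): 6 → g
e(4)+r(17): 21 → v
y(24)+j(9): 33≡7 → h
e(4)+b(1): 5 → f
d(3)+o(14): 17 → r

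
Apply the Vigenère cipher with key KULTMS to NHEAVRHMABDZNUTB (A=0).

Repeat the key across the message: KULTMSKULTMSKULT
N(13)+K(10): 23 → X
H(7)+U(20): 27≡1 → B
E(4)+L(11): 15 → P
A(0)+T(19): 19 → T
V(21)+M(12): 33≡7 → H
R(17)+S(18): 35≡9 → J
H(7)+K(10): 17 → R
M(12)+U(20): 32≡6 → G
A(0)+L(11): 11 → L
B(1)+T(19): 20 → U
D(3)+M(12): 15 → P
Z(25)+S(18): 43≡17 → R
N(13)+K(10): 23 → X
U(20)+U(20): 40≡14 → O
T(19)+L(11): 30≡4 → E
B(1)+T(19): 20 → U

XBPTHJRGLUPRXOEU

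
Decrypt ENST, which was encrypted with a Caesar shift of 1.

DMRS

E(4): 4−1=3 → D
N(13): 13−1=12 → M
S(18): 18−1=17 → R
T(19): 19−1=18 → S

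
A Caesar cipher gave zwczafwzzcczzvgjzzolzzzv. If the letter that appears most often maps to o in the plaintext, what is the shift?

11

The most frequent ciphertext letter is z (appears 11 times).
z is position 25; o is position 14.
Shift = 11.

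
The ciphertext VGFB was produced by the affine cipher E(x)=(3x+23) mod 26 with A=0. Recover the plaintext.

IDUK

The inverse of 3 mod 26 is 9, since 3·9=27≡1. Apply D(y)=9·(y−23) mod 26:
V(21): 9·(21−23)=-18≡8 → I
G(6): 9·(6−23)=-153≡3 → D
F(5): 9·(5−23)=-162≡20 → U
B(1): 9·(1−23)=-198≡10 → K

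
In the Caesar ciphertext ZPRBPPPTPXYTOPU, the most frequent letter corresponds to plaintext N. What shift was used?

2

The most frequent ciphertext letter is P (appears 6 times).
P is position 15; N is position 13.
Shift = 2.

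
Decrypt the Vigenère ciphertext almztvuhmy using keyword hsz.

ttnsbwnpnr

Repeat the key across the ciphertext: hszhszhszh
a(0)−h(7): -7≡19 → t
l(11)−s(18): -7≡19 → t
m(12)−z(25): -13≡13 → n
z(25)−h(7): 18 → s
t(19)−s(18): 1 → b
v(21)−z(25): -4≡22 → w
u(20)−h(7): 13 → n
h(7)−s(18): -11≡15 → p
m(12)−z(25): -13≡13 → n
y(24)−h(7): 17 → r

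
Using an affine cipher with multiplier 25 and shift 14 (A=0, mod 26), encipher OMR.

O(14): 25·14+14=364≡0 → A
M(12): 25·12+14=314≡2 → C
R(17): 25·17+14=439≡23 → X

ACX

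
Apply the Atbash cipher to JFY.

J(9) → Q(16)
F(5) → U(20)
Y(24) → B(1)

QUB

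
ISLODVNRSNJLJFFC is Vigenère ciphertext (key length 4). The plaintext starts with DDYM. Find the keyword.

FPNC

Subtract each crib letter from the matching ciphertext letter (mod 26):
I(8)−D(3)=5 → F
S(18)−D(3)=15 → P
L(11)−Y(24)=-13≡13 → N
O(14)−M(12)=2 → C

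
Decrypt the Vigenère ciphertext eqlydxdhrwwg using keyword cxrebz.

ctuucybkasvh

Repeat the key across the ciphertext: cxrebzcxrebz
e(4)−c(2): 2 → c
q(16)−x(23): -7≡19 → t
l(11)−r(17): -6≡20 → u
y(24)−e(4): 20 → u
d(3)−b(1): 2 → c
x(23)−z(25): -2≡24 → y
d(3)−c(2): 1 → b
h(7)−x(23): -16≡10 → k
r(17)−r(17): 0 → a
w(22)−e(4): 18 → s
w(22)−b(1): 21 → v
g(6)−z(25): -19≡7 → h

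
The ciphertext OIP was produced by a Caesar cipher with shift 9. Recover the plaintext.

FZG

O(14): 14−9=5 → F
I(8): 8−9=-1≡25 → Z
P(15): 15−9=6 → G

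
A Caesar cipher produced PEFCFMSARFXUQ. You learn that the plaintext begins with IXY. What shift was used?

7

From the crib: P(15)−I(8)=7, so the shift is 7.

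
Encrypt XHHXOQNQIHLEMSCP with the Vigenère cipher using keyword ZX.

WEGUNNMNHEKBLPBM

Repeat the key across the message: ZXZXZXZXZXZXZXZX
X(23)+Z(25): 48≡22 → W
H(7)+X(23): 30≡4 → E
H(7)+Z(25): 32≡6 → G
X(23)+X(23): 46≡20 → U
O(14)+Z(25): 39≡13 → N
Q(16)+X(23): 39≡13 → N
N(13)+Z(25): 38≡12 → M
Q(16)+X(23): 39≡13 → N
I(8)+Z(25): 33≡7 → H
H(7)+X(23): 30≡4 → E
L(11)+Z(25): 36≡10 → K
E(4)+X(23): 27≡1 → B
M(12)+Z(25): 37≡11 → L
S(18)+X(23): 41≡15 → P
C(2)+Z(25): 27≡1 → B
P(15)+X(23): 38≡12 → M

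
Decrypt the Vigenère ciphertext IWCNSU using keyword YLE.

KLYPHQ

Repeat the key across the ciphertext: YLEYLE
I(8)−Y(24): -16≡10 → K
W(22)−L(11): 11 → L
C(2)−E(4): -2≡24 → Y
N(13)−Y(24): -11≡15 → P
S(18)−L(11): 7 → H
U(20)−E(4): 16 → Q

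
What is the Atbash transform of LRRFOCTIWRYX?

OIIULXGRDIBC

L(11) → O(14)
R(17) → I(8)
R(17) → I(8)
F(5) → U(20)
O(14) → L(11)
C(2) → X(23)
T(19) → G(6)
I(8) → R(17)
W(22) → D(3)
R(17) → I(8)
Y(24) → B(1)
X(23) → C(2)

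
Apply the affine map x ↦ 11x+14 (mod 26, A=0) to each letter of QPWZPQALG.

Q(16): 11·16+14=190≡8 → I
P(15): 11·15+14=179≡23 → X
W(22): 11·22+14=256≡22 → W
Z(25): 11·25+14=289≡3 → D
P(15): 11·15+14=179≡23 → X
Q(16): 11·16+14=190≡8 → I
A(0): 11·0+14=14 → O
L(11): 11·11+14=135≡5 → F
G(6): 11·6+14=80≡2 → C

IXWDXIOFC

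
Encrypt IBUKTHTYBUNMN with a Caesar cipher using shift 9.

I(8): 8+9=17 → R
B(1): 1+9=10 → K
U(20): 20+9=29≡3 → D
K(10): 10+9=19 → T
T(19): 19+9=28≡2 → C
H(7): 7+9=16 → Q
T(19): 19+9=28≡2 → C
Y(24): 24+9=33≡7 → H
B(1): 1+9=10 → K
U(20): 20+9=29≡3 → D
N(13): 13+9=22 → W
M(12): 12+9=21 → V
N(13): 13+9=22 → W

RKDTCQCHKDWVW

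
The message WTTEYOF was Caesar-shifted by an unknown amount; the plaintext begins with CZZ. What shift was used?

From the crib: W(22)−C(2)=20, so the shift is 20.

20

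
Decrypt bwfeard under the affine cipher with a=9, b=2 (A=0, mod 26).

xijgutd

The inverse of 9 mod 26 is 3, since 9·3=27≡1. Apply D(y)=3·(y−2) mod 26:
b(1): 3·(1−2)=-3≡23 → x
w(22): 3·(22−2)=60≡8 → i
f(5): 3·(5−2)=9 → j
e(4): 3·(4−2)=6 → g
a(0): 3·(0−2)=-6≡20 → u
r(17): 3·(17−2)=45≡19 → t
d(3): 3·(3−2)=3 → d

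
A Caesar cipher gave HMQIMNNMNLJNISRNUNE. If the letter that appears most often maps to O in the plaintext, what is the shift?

25

The most frequent ciphertext letter is N (appears 6 times).
N is position 13; O is position 14.
Shift = -1≡25.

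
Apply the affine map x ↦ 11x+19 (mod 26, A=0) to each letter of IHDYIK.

I(8): 11·8+19=107≡3 → D
H(7): 11·7+19=96≡18 → S
D(3): 11·3+19=52≡0 → A
Y(24): 11·24+19=283≡23 → X
I(8): 11·8+19=107≡3 → D
K(10): 11·10+19=129≡25 → Z

DSAXDZ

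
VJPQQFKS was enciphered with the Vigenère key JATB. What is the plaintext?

Repeat the key across the ciphertext: JATBJATB
V(21)−J(9): 12 → M
J(9)−A(0): 9 → J
P(15)−T(19): -4≡22 → W
Q(16)−B(1): 15 → P
Q(16)−J(9): 7 → H
F(5)−A(0): 5 → F
K(10)−T(19): -9≡17 → R
S(18)−B(1): 17 → R

MJWPHFRR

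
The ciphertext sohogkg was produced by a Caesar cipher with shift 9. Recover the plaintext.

s(18): 18−9=9 → j
o(14): 14−9=5 → f
h(7): 7−9=-2≡24 → y
o(14): 14−9=5 → f
g(6): 6−9=-3≡23 → x
k(10): 10−9=1 → b
g(6): 6−9=-3≡23 → x

jfyfxbx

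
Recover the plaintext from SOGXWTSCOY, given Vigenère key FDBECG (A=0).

Repeat the key across the ciphertext: FDBECGFDBE
S(18)−F(5): 13 → N
O(14)−D(3): 11 → L
G(6)−B(1): 5 → F
X(23)−E(4): 19 → T
W(22)−C(2): 20 → U
T(19)−G(6): 13 → N
S(18)−F(5): 13 → N
C(2)−D(3): -1≡25 → Z
O(14)−B(1): 13 → N
Y(24)−E(4): 20 → U

NLFTUNNZNU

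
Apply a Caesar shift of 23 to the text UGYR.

U(20): 20+23=43≡17 → R
G(6): 6+23=29≡3 → D
Y(24): 24+23=47≡21 → V
R(17): 17+23=40≡14 → O

RDVO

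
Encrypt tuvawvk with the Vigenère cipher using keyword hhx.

abshdsr

Repeat the key across the message: hhxhhxh
t(19)+h(7): 26≡0 → a
u(20)+h(7): 27≡1 → b
v(21)+x(23): 44≡18 → s
a(0)+h(7): 7 → h
w(22)+h(7): 29≡3 → d
v(21)+x(23): 44≡18 → s
k(10)+h(7): 17 → r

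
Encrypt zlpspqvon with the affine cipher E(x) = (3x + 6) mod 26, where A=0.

dnzizcrwt

z(25): 3·25+6=81≡3 → d
l(11): 3·11+6=39≡13 → n
p(15): 3·15+6=51≡25 → z
s(18): 3·18+6=60≡8 → i
p(15): 3·15+6=51≡25 → z
q(16): 3·16+6=54≡2 → c
v(21): 3·21+6=69≡17 → r
o(14): 3·14+6=48≡22 → w
n(13): 3·13+6=45≡19 → t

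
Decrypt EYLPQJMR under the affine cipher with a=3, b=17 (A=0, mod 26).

NLYIRGHA

The inverse of 3 mod 26 is 9, since 3·9=27≡1. Apply D(y)=9·(y−17) mod 26:
E(4): 9·(4−17)=-117≡13 → N
Y(24): 9·(24−17)=63≡11 → L
L(11): 9·(11−17)=-54≡24 → Y
P(15): 9·(15−17)=-18≡8 → I
Q(16): 9·(16−17)=-9≡17 → R
J(9): 9·(9−17)=-72≡6 → G
M(12): 9·(12−17)=-45≡7 → H
R(17): 9·(17−17)=0 → A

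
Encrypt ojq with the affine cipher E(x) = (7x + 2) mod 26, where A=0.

wnk

o(14): 7·14+2=100≡22 → w
j(9): 7·9+2=65≡13 → n
q(16): 7·16+2=114≡10 → k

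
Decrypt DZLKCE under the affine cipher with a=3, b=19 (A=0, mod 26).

The inverse of 3 mod 26 is 9, since 3·9=27≡1. Apply D(y)=9·(y−19) mod 26:
D(3): 9·(3−19)=-144≡12 → M
Z(25): 9·(25−19)=54≡2 → C
L(11): 9·(11−19)=-72≡6 → G
K(10): 9·(10−19)=-81≡23 → X
C(2): 9·(2−19)=-153≡3 → D
E(4): 9·(4−19)=-135≡21 → V

MCGXDV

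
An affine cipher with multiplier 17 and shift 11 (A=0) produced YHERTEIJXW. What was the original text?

NMVICVJGQT

The inverse of 17 mod 26 is 23, since 17·23=391≡1. Apply D(y)=23·(y−11) mod 26:
Y(24): 23·(24−11)=299≡13 → N
H(7): 23·(7−11)=-92≡12 → M
E(4): 23·(4−11)=-161≡21 → V
R(17): 23·(17−11)=138≡8 → I
T(19): 23·(19−11)=184≡2 → C
E(4): 23·(4−11)=-161≡21 → V
I(8): 23·(8−11)=-69≡9 → J
J(9): 23·(9−11)=-46≡6 → G
X(23): 23·(23−11)=276≡16 → Q
W(22): 23·(22−11)=253≡19 → T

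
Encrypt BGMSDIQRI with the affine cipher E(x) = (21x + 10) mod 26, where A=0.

B(1): 21·1+10=31≡5 → F
G(6): 21·6+10=136≡6 → G
M(12): 21·12+10=262≡2 → C
S(18): 21·18+10=388≡24 → Y
D(3): 21·3+10=73≡21 → V
I(8): 21·8+10=178≡22 → W
Q(16): 21·16+10=346≡8 → I
R(17): 21·17+10=367≡3 → D
I(8): 21·8+10=178≡22 → W

FGCYVWIDW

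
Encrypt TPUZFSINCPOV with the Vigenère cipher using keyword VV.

OKPUANDIXKJQ

Repeat the key across the message: VVVVVVVVVVVV
T(19)+V(21): 40≡14 → O
P(15)+V(21): 36≡10 → K
U(20)+V(21): 41≡15 → P
Z(25)+V(21): 46≡20 → U
F(5)+V(21): 26≡0 → A
S(18)+V(21): 39≡13 → N
I(8)+V(21): 29≡3 → D
N(13)+V(21): 34≡8 → I
C(2)+V(21): 23 → X
P(15)+V(21): 36≡10 → K
O(14)+V(21): 35≡9 → J
V(21)+V(21): 42≡16 → Q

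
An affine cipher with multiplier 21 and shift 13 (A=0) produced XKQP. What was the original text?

YLPK

The inverse of 21 mod 26 is 5, since 21·5=105≡1. Apply D(y)=5·(y−13) mod 26:
X(23): 5·(23−13)=50≡24 → Y
K(10): 5·(10−13)=-15≡11 → L
Q(16): 5·(16−13)=15 → P
P(15): 5·(15−13)=10 → K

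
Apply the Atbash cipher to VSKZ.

V(21) → E(4)
S(18) → H(7)
K(10) → P(15)
Z(25) → A(0)

EHPA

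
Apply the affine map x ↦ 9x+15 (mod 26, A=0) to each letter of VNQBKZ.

WCDYBG

V(21): 9·21+15=204≡22 → W
N(13): 9·13+15=132≡2 → C
Q(16): 9·16+15=159≡3 → D
B(1): 9·1+15=24 → Y
K(10): 9·10+15=105≡1 → B
Z(25): 9·25+15=240≡6 → G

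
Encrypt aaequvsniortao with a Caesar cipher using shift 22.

a(0): 0+22=22 → w
a(0): 0+22=22 → w
e(4): 4+22=26≡0 → a
q(16): 16+22=38≡12 → m
u(20): 20+22=42≡16 → q
v(21): 21+22=43≡17 → r
s(18): 18+22=40≡14 → o
n(13): 13+22=35≡9 → j
i(8): 8+22=30≡4 → e
o(14): 14+22=36≡10 → k
r(17): 17+22=39≡13 → n
t(19): 19+22=41≡15 → p
a(0): 0+22=22 → w
o(14): 14+22=36≡10 → k

wwamqrojeknpwk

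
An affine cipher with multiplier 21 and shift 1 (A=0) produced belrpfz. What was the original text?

The inverse of 21 mod 26 is 5, since 21·5=105≡1. Apply D(y)=5·(y−1) mod 26:
b(1): 5·(1−1)=0 → a
e(4): 5·(4−1)=15 → p
l(11): 5·(11−1)=50≡24 → y
r(17): 5·(17−1)=80≡2 → c
p(15): 5·(15−1)=70≡18 → s
f(5): 5·(5−1)=20 → u
z(25): 5·(25−1)=120≡16 → q

apycsuq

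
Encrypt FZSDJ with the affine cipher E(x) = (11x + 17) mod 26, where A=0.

UGHYM

F(5): 11·5+17=72≡20 → U
Z(25): 11·25+17=292≡6 → G
S(18): 11·18+17=215≡7 → H
D(3): 11·3+17=50≡24 → Y
J(9): 11·9+17=116≡12 → M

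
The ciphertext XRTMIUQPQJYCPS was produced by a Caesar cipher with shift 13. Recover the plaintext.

KEGZVHDCDWLPCF

X(23): 23−13=10 → K
R(17): 17−13=4 → E
T(19): 19−13=6 → G
M(12): 12−13=-1≡25 → Z
I(8): 8−13=-5≡21 → V
U(20): 20−13=7 → H
Q(16): 16−13=3 → D
P(15): 15−13=2 → C
Q(16): 16−13=3 → D
J(9): 9−13=-4≡22 → W
Y(24): 24−13=11 → L
C(2): 2−13=-11≡15 → P
P(15): 15−13=2 → C
S(18): 18−13=5 → F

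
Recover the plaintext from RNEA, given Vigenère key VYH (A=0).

WPXF

Repeat the key across the ciphertext: VYHV
R(17)−V(21): -4≡22 → W
N(13)−Y(24): -11≡15 → P
E(4)−H(7): -3≡23 → X
A(0)−V(21): -21≡5 → F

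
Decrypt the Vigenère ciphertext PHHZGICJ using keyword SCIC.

Repeat the key across the ciphertext: SCICSCIC
P(15)−S(18): -3≡23 → X
H(7)−C(2): 5 → F
H(7)−I(8): -1≡25 → Z
Z(25)−C(2): 23 → X
G(6)−S(18): -12≡14 → O
I(8)−C(2): 6 → G
C(2)−I(8): -6≡20 → U
J(9)−C(2): 7 → H

XFZXOGUH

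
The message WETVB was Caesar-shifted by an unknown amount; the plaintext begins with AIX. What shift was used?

From the crib: W(22)−A(0)=22, so the shift is 22.

22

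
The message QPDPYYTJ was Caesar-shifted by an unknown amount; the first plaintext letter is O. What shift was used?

2

From the crib: Q(16)−O(14)=2, so the shift is 2.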